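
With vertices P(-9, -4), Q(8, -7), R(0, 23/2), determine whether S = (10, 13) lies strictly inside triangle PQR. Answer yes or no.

no

Barycentric coordinates of S: (-394/581, 283/581, 692/581).
The three coordinates are negative, positive, positive; a point is interior exactly when all three are positive.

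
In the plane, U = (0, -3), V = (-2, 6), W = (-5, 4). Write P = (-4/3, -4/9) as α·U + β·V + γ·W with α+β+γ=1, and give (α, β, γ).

(2/3, 1/9, 2/9)

Signed area of the reference triangle: [UVW] = ½·(0·(6−4) + (-2)·(4−(-3)) + (-5)·(-3−6)) = ½·(0 − 14 + 45) = 31/2.
[PVW] = ½·((-4/3)·(6−4) + (-2)·(4−(-4/9)) + (-5)·(-4/9−6)) = ½·(-8/3 − 80/9 + 290/9) = 31/3, so the U-coordinate is (31/3)/(31/2) = 2/3.
[UPW] = ½·(0·(-4/9−4) + (-4/3)·(4−(-3)) + (-5)·(-3−(-4/9))) = ½·(0 − 28/3 + 115/9) = 31/18, so the V-coordinate is 1/9.
[UVP] = ½·(0·(6−(-4/9)) + (-2)·(-4/9−(-3)) + (-4/3)·(-3−6)) = ½·(0 − 46/9 + 12) = 31/9, so the W-coordinate is 2/9.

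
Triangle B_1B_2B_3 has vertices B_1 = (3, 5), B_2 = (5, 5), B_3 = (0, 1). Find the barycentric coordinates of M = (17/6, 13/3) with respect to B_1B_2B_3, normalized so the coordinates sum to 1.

(2/3, 1/6, 1/6)

Signed area of the reference triangle: [B_1B_2B_3] = ½·(3·(5−1) + 5·(1−5) + 0·(5−5)) = ½·(12 − 20 + 0) = -4.
[MB_2B_3] = ½·((17/6)·(5−1) + 5·(1−(13/3)) + 0·(13/3−5)) = ½·(34/3 − 50/3 + 0) = -8/3, so the B_1-coordinate is (-8/3)/(-4) = 2/3.
[B_1MB_3] = ½·(3·(13/3−1) + (17/6)·(1−5) + 0·(5−(13/3))) = ½·(10 − 34/3 + 0) = -2/3, so the B_2-coordinate is 1/6.
[B_1B_2M] = ½·(3·(5−(13/3)) + 5·(13/3−5) + (17/6)·(5−5)) = ½·(2 − 10/3 + 0) = -2/3, so the B_3-coordinate is 1/6.
Check: 2/3 + 1/6 + 1/6 = 1.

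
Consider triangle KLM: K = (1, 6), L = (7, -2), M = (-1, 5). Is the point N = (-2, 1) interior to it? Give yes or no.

no

Barycentric coordinates of N: (-39/22, 7/22, 27/11).
The three coordinates are negative, positive, positive; a point is interior exactly when all three are positive.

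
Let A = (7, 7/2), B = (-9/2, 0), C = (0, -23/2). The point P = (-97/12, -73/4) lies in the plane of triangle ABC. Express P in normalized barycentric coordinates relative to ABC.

Signed area of the reference triangle: [ABC] = ½·(7·(0−(-23/2)) + (-9/2)·(-23/2−(7/2)) + 0·(7/2−0)) = ½·(161/2 + 135/2 + 0) = 74.
[PBC] = ½·((-97/12)·(0−(-23/2)) + (-9/2)·(-23/2−(-73/4)) + 0·(-73/4−0)) = ½·(-2231/24 − 243/8 + 0) = -185/3, so the A-coordinate is (-185/3)/74 = -5/6.
[APC] = ½·(7·(-73/4−(-23/2)) + (-97/12)·(-23/2−(7/2)) + 0·(7/2−(-73/4))) = ½·(-189/4 + 485/4 + 0) = 37, so the B-coordinate is 1/2.
[ABP] = ½·(7·(0−(-73/4)) + (-9/2)·(-73/4−(7/2)) + (-97/12)·(7/2−0)) = ½·(511/4 + 783/8 − 679/24) = 296/3, so the C-coordinate is 4/3.

(-5/6, 1/2, 4/3)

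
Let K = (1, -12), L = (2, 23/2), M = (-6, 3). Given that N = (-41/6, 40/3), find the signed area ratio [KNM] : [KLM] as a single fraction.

1/3

[KLM] = ½·(1·(23/2−3) + 2·(3−(-12)) + (-6)·(-12−(23/2))) = ½·(17/2 + 30 + 141) = 359/4.
[KNM] = ½·(1·(40/3−3) + (-41/6)·(3−(-12)) + (-6)·(-12−(40/3))) = ½·(31/3 − 205/2 + 152) = 359/12, so the ratio is (359/12)/(359/4) = 1/3.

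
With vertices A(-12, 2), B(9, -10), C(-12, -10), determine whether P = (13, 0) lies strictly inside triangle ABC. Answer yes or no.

Barycentric coordinates of P: (5/6, 25/21, -43/42).
The three coordinates are positive, positive, negative; a point is interior exactly when all three are positive.

no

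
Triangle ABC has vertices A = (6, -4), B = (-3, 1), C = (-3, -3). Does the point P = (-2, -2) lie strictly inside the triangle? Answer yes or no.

yes

Barycentric coordinates of P: (1/9, 5/18, 11/18).
The three coordinates are positive, positive, positive; a point is interior exactly when all three are positive.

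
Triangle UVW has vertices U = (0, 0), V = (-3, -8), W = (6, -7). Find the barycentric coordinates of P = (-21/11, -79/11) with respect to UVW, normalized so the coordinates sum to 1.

(1/11, 9/11, 1/11)

Signed area of the reference triangle: [UVW] = ½·(0·(-8−(-7)) + (-3)·(-7−0) + 6·(0−(-8))) = ½·(0 + 21 + 48) = 69/2.
[PVW] = ½·((-21/11)·(-8−(-7)) + (-3)·(-7−(-79/11)) + 6·(-79/11−(-8))) = ½·(21/11 − 6/11 + 54/11) = 69/22, so the U-coordinate is (69/22)/(69/2) = 1/11.
[UPW] = ½·(0·(-79/11−(-7)) + (-21/11)·(-7−0) + 6·(0−(-79/11))) = ½·(0 + 147/11 + 474/11) = 621/22, so the V-coordinate is 9/11.
[UVP] = ½·(0·(-8−(-79/11)) + (-3)·(-79/11−0) + (-21/11)·(0−(-8))) = ½·(0 + 237/11 − 168/11) = 69/22, so the W-coordinate is 1/11.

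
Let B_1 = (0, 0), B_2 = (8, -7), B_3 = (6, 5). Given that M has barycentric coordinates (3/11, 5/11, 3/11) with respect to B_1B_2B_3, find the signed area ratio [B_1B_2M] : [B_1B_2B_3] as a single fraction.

3/11

The signed ratio [B_1B_2M]/[B_1B_2B_3] equals the barycentric coordinate of M at vertex B_3, which is 3/11.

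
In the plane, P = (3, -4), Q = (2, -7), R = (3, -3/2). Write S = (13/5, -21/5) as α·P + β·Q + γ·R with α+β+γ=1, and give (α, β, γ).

(1/5, 2/5, 2/5)

Signed area of the reference triangle: [PQR] = ½·(3·(-7−(-3/2)) + 2·(-3/2−(-4)) + 3·(-4−(-7))) = ½·(-33/2 + 5 + 9) = -5/4.
[SQR] = ½·((13/5)·(-7−(-3/2)) + 2·(-3/2−(-21/5)) + 3·(-21/5−(-7))) = ½·(-143/10 + 27/5 + 42/5) = -1/4, so the P-coordinate is (-1/4)/(-5/4) = 1/5.
[PSR] = ½·(3·(-21/5−(-3/2)) + (13/5)·(-3/2−(-4)) + 3·(-4−(-21/5))) = ½·(-81/10 + 13/2 + 3/5) = -1/2, so the Q-coordinate is 2/5.
[PQS] = ½·(3·(-7−(-21/5)) + 2·(-21/5−(-4)) + (13/5)·(-4−(-7))) = ½·(-42/5 − 2/5 + 39/5) = -1/2, so the R-coordinate is 2/5.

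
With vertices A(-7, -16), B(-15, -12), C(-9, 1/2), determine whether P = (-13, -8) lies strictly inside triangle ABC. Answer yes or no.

Barycentric coordinates of P: (1/124, 83/124, 10/31).
The three coordinates are positive, positive, positive; a point is interior exactly when all three are positive.

yes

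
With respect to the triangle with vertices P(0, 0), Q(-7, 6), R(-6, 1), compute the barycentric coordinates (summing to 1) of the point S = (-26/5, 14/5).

Signed area of the reference triangle: [PQR] = ½·(0·(6−1) + (-7)·(1−0) + (-6)·(0−6)) = ½·(0 − 7 + 36) = 29/2.
[SQR] = ½·((-26/5)·(6−1) + (-7)·(1−(14/5)) + (-6)·(14/5−6)) = ½·(-26 + 63/5 + 96/5) = 29/10, so the P-coordinate is (29/10)/(29/2) = 1/5.
[PSR] = ½·(0·(14/5−1) + (-26/5)·(1−0) + (-6)·(0−(14/5))) = ½·(0 − 26/5 + 84/5) = 29/5, so the Q-coordinate is 2/5.
[PQS] = ½·(0·(6−(14/5)) + (-7)·(14/5−0) + (-26/5)·(0−6)) = ½·(0 − 98/5 + 156/5) = 29/5, so the R-coordinate is 2/5.
Check: 1/5 + 2/5 + 2/5 = 1.

(1/5, 2/5, 2/5)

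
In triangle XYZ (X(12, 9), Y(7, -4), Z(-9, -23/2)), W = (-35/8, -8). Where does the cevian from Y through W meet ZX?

(-6, -60/7)

Barycentric coordinates of W with respect to XYZ: (1/8, 1/8, 3/4).
On side ZX the Y-coordinate is zero; dropping W's Y-weight 1/8 and renormalizing the remaining 3/4 : 1/8 gives weights 6/7, 1/7 on Z, X.
V = (6/7)·(-9, -23/2) + (1/7)·(12, 9) = (-6, -60/7).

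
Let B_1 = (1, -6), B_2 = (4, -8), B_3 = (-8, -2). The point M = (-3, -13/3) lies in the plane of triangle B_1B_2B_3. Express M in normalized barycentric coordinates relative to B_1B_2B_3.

Signed area of the reference triangle: [B_1B_2B_3] = ½·(1·(-8−(-2)) + 4·(-2−(-6)) + (-8)·(-6−(-8))) = ½·(-6 + 16 − 16) = -3.
[MB_2B_3] = ½·((-3)·(-8−(-2)) + 4·(-2−(-13/3)) + (-8)·(-13/3−(-8))) = ½·(18 + 28/3 − 88/3) = -1, so the B_1-coordinate is (-1)/(-3) = 1/3.
[B_1MB_3] = ½·(1·(-13/3−(-2)) + (-3)·(-2−(-6)) + (-8)·(-6−(-13/3))) = ½·(-7/3 − 12 + 40/3) = -1/2, so the B_2-coordinate is 1/6.
[B_1B_2M] = ½·(1·(-8−(-13/3)) + 4·(-13/3−(-6)) + (-3)·(-6−(-8))) = ½·(-11/3 + 20/3 − 6) = -3/2, so the B_3-coordinate is 1/2.
Check: 1/3 + 1/6 + 1/2 = 1.

(1/3, 1/6, 1/2)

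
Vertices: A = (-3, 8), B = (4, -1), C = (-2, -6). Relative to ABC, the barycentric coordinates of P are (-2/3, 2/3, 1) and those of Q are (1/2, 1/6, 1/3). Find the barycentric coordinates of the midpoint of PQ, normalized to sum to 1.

Since both coordinate triples sum to 1, the midpoint's barycentrics are the componentwise average.
(-2/3+1/2)/2 = -1/12; similarly 5/12 and 2/3.

(-1/12, 5/12, 2/3)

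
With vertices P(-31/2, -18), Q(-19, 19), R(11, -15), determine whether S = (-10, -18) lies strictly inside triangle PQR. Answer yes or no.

Barycentric coordinates of S: (804/991, -33/1982, 407/1982).
The three coordinates are positive, negative, positive; a point is interior exactly when all three are positive.

no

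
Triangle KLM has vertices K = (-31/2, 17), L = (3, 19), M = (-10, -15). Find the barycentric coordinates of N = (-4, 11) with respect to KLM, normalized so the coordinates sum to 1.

Signed area of the reference triangle: [KLM] = ½·((-31/2)·(19−(-15)) + 3·(-15−17) + (-10)·(17−19)) = ½·(-527 − 96 + 20) = -603/2.
[NLM] = ½·((-4)·(19−(-15)) + 3·(-15−11) + (-10)·(11−19)) = ½·(-136 − 78 + 80) = -67, so the K-coordinate is (-67)/(-603/2) = 2/9.
[KNM] = ½·((-31/2)·(11−(-15)) + (-4)·(-15−17) + (-10)·(17−11)) = ½·(-403 + 128 − 60) = -335/2, so the L-coordinate is 5/9.
[KLN] = ½·((-31/2)·(19−11) + 3·(11−17) + (-4)·(17−19)) = ½·(-124 − 18 + 8) = -67, so the M-coordinate is 2/9.

(2/9, 5/9, 2/9)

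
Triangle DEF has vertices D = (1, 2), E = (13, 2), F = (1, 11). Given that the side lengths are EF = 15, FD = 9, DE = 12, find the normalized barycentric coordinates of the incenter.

The incenter has barycentric coordinates proportional to the opposite side lengths: (15 : 9 : 12).
Normalizing by 15+9+12 = 36 gives (5/12, 1/4, 1/3).

(5/12, 1/4, 1/3)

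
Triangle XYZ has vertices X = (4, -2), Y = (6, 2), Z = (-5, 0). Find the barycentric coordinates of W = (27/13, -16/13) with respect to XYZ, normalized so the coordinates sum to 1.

Signed area of the reference triangle: [XYZ] = ½·(4·(2−0) + 6·(0−(-2)) + (-5)·(-2−2)) = ½·(8 + 12 + 20) = 20.
[WYZ] = ½·((27/13)·(2−0) + 6·(0−(-16/13)) + (-5)·(-16/13−2)) = ½·(54/13 + 96/13 + 210/13) = 180/13, so the X-coordinate is (180/13)/20 = 9/13.
[XWZ] = ½·(4·(-16/13−0) + (27/13)·(0−(-2)) + (-5)·(-2−(-16/13))) = ½·(-64/13 + 54/13 + 50/13) = 20/13, so the Y-coordinate is 1/13.
[XYW] = ½·(4·(2−(-16/13)) + 6·(-16/13−(-2)) + (27/13)·(-2−2)) = ½·(168/13 + 60/13 − 108/13) = 60/13, so the Z-coordinate is 3/13.
Check: 9/13 + 1/13 + 3/13 = 1.

(9/13, 1/13, 3/13)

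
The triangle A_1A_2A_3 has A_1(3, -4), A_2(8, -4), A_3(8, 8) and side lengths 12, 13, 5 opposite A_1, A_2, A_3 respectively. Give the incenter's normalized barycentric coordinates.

(2/5, 13/30, 1/6)

The incenter has barycentric coordinates proportional to the opposite side lengths: (12 : 13 : 5).
Normalizing by 12+13+5 = 30 gives (2/5, 13/30, 1/6).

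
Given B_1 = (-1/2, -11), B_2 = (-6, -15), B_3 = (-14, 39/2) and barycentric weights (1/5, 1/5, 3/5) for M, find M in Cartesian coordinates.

M = (1/5)·B_1 + (1/5)·B_2 + (3/5)·B_3.
x-coordinate: (1/5)·(-1/2) + (1/5)·(-6) + (3/5)·(-14) = -97/10.
y-coordinate: (1/5)·(-11) + (1/5)·(-15) + (3/5)·(39/2) = 13/2.

(-97/10, 13/2)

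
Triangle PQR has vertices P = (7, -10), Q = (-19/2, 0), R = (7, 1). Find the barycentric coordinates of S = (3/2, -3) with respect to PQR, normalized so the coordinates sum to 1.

Signed area of the reference triangle: [PQR] = ½·(7·(0−1) + (-19/2)·(1−(-10)) + 7·(-10−0)) = ½·(-7 − 209/2 − 70) = -363/4.
[SQR] = ½·((3/2)·(0−1) + (-19/2)·(1−(-3)) + 7·(-3−0)) = ½·(-3/2 − 38 − 21) = -121/4, so the P-coordinate is (-121/4)/(-363/4) = 1/3.
[PSR] = ½·(7·(-3−1) + (3/2)·(1−(-10)) + 7·(-10−(-3))) = ½·(-28 + 33/2 − 49) = -121/4, so the Q-coordinate is 1/3.
[PQS] = ½·(7·(0−(-3)) + (-19/2)·(-3−(-10)) + (3/2)·(-10−0)) = ½·(21 − 133/2 − 15) = -121/4, so the R-coordinate is 1/3.

(1/3, 1/3, 1/3)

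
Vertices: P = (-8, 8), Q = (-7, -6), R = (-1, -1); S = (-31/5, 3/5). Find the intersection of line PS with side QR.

Barycentric coordinates of S with respect to PQR: (2/5, 2/5, 1/5).
On side QR the P-coordinate is zero; dropping S's P-weight 2/5 and renormalizing the remaining 2/5 : 1/5 gives weights 2/3, 1/3 on Q, R.
T = (2/3)·(-7, -6) + (1/3)·(-1, -1) = (-5, -13/3).

(-5, -13/3)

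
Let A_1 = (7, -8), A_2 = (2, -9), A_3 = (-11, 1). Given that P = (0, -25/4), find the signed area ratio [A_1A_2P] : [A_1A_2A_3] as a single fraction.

[A_1A_2A_3] = ½·(7·(-9−1) + 2·(1−(-8)) + (-11)·(-8−(-9))) = ½·(-70 + 18 − 11) = -63/2.
[A_1A_2P] = ½·(7·(-9−(-25/4)) + 2·(-25/4−(-8)) + 0·(-8−(-9))) = ½·(-77/4 + 7/2 + 0) = -63/8, so the ratio is (-63/8)/(-63/2) = 1/4.

1/4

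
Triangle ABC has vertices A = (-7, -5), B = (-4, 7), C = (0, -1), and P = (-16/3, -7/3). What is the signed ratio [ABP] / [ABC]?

[ABC] = ½·((-7)·(7−(-1)) + (-4)·(-1−(-5)) + 0·(-5−7)) = ½·(-56 − 16 + 0) = -36.
[ABP] = ½·((-7)·(7−(-7/3)) + (-4)·(-7/3−(-5)) + (-16/3)·(-5−7)) = ½·(-196/3 − 32/3 + 64) = -6, so the ratio is (-6)/(-36) = 1/6.

1/6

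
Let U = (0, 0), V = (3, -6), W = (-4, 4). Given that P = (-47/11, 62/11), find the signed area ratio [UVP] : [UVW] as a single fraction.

[UVW] = ½·(0·(-6−4) + 3·(4−0) + (-4)·(0−(-6))) = ½·(0 + 12 − 24) = -6.
[UVP] = ½·(0·(-6−(62/11)) + 3·(62/11−0) + (-47/11)·(0−(-6))) = ½·(0 + 186/11 − 282/11) = -48/11, so the ratio is (-48/11)/(-6) = 8/11.

8/11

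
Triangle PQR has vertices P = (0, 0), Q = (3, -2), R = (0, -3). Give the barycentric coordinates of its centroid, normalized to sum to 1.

(1/3, 1/3, 1/3)

The centroid is the average of the vertices, so each weight is 1/3.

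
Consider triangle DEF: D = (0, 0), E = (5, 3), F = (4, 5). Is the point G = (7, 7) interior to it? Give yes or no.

no

Barycentric coordinates of G: (-8/13, 7/13, 14/13).
The three coordinates are negative, positive, positive; a point is interior exactly when all three are positive.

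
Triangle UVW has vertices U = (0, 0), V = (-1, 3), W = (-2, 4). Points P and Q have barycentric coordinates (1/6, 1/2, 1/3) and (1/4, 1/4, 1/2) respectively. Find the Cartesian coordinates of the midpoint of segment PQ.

(-29/24, 67/24)

Barycentric coordinates of the midpoint are the average: (5/24, 3/8, 5/12).
Converting: (5/24)·U + (3/8)·V + (5/12)·W = (-29/24, 67/24).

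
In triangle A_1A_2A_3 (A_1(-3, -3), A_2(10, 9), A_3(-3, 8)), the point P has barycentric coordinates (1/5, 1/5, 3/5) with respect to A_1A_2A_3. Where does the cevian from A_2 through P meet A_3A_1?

(-3, 21/4)

Line A_2P meets A_3A_1 where the A_2-coordinate vanishes; zeroing P's A_2-weight and renormalizing leaves A_3, A_1-weights 3/5 : 1/5 → (3/4, 1/4).
So Q = (3/4)·A_3 + (1/4)·A_1 = (-3, 21/4).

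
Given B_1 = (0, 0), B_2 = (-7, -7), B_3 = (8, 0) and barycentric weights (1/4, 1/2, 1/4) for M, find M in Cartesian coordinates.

(-3/2, -7/2)

M = (1/4)·B_1 + (1/2)·B_2 + (1/4)·B_3.
x-coordinate: (1/4)·0 + (1/2)·(-7) + (1/4)·8 = -3/2.
y-coordinate: (1/4)·0 + (1/2)·(-7) + (1/4)·0 = -7/2.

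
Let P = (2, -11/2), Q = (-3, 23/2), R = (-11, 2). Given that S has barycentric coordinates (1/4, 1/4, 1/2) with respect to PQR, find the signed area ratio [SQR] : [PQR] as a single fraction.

1/4

The signed ratio [SQR]/[PQR] equals the barycentric coordinate of S at vertex P, which is 1/4.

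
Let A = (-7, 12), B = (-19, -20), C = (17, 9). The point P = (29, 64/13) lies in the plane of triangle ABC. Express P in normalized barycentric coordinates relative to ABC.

Signed area of the reference triangle: [ABC] = ½·((-7)·(-20−9) + (-19)·(9−12) + 17·(12−(-20))) = ½·(203 + 57 + 544) = 402.
[PBC] = ½·(29·(-20−9) + (-19)·(9−(64/13)) + 17·(64/13−(-20))) = ½·(-841 − 1007/13 + 5508/13) = -3216/13, so the A-coordinate is (-3216/13)/402 = -8/13.
[APC] = ½·((-7)·(64/13−9) + 29·(9−12) + 17·(12−(64/13))) = ½·(371/13 − 87 + 1564/13) = 402/13, so the B-coordinate is 1/13.
[ABP] = ½·((-7)·(-20−(64/13)) + (-19)·(64/13−12) + 29·(12−(-20))) = ½·(2268/13 + 1748/13 + 928) = 8040/13, so the C-coordinate is 20/13.

(-8/13, 1/13, 20/13)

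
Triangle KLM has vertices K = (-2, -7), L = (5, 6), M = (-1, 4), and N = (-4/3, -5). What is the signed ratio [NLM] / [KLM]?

[KLM] = ½·((-2)·(6−4) + 5·(4−(-7)) + (-1)·(-7−6)) = ½·(-4 + 55 + 13) = 32.
[NLM] = ½·((-4/3)·(6−4) + 5·(4−(-5)) + (-1)·(-5−6)) = ½·(-8/3 + 45 + 11) = 80/3, so the ratio is (80/3)/32 = 5/6.

5/6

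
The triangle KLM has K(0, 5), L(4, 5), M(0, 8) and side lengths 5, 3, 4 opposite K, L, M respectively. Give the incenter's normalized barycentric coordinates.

The incenter has barycentric coordinates proportional to the opposite side lengths: (5 : 3 : 4).
Normalizing by 5+3+4 = 12 gives (5/12, 1/4, 1/3).

(5/12, 1/4, 1/3)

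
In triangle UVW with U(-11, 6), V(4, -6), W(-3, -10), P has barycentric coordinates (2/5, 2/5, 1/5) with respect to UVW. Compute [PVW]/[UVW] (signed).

The signed ratio [PVW]/[UVW] equals the barycentric coordinate of P at vertex U, which is 2/5.

2/5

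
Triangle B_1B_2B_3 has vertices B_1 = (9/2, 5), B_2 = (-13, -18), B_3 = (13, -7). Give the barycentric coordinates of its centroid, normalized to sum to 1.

(1/3, 1/3, 1/3)

The centroid is the average of the vertices, so each weight is 1/3.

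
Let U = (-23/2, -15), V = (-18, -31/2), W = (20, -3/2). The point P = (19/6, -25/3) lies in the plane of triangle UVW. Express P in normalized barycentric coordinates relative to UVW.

(1/3, 1/6, 1/2)

Signed area of the reference triangle: [UVW] = ½·((-23/2)·(-31/2−(-3/2)) + (-18)·(-3/2−(-15)) + 20·(-15−(-31/2))) = ½·(161 − 243 + 10) = -36.
[PVW] = ½·((19/6)·(-31/2−(-3/2)) + (-18)·(-3/2−(-25/3)) + 20·(-25/3−(-31/2))) = ½·(-133/3 − 123 + 430/3) = -12, so the U-coordinate is (-12)/(-36) = 1/3.
[UPW] = ½·((-23/2)·(-25/3−(-3/2)) + (19/6)·(-3/2−(-15)) + 20·(-15−(-25/3))) = ½·(943/12 + 171/4 − 400/3) = -6, so the V-coordinate is 1/6.
[UVP] = ½·((-23/2)·(-31/2−(-25/3)) + (-18)·(-25/3−(-15)) + (19/6)·(-15−(-31/2))) = ½·(989/12 − 120 + 19/12) = -18, so the W-coordinate is 1/2.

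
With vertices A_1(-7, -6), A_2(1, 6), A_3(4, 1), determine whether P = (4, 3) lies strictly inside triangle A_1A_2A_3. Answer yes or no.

Barycentric coordinates of P: (-3/38, 11/38, 15/19).
The three coordinates are negative, positive, positive; a point is interior exactly when all three are positive.

no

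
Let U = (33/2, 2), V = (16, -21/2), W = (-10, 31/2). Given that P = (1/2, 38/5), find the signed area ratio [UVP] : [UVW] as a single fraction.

3/5

[UVW] = ½·((33/2)·(-21/2−(31/2)) + 16·(31/2−2) + (-10)·(2−(-21/2))) = ½·(-429 + 216 − 125) = -169.
[UVP] = ½·((33/2)·(-21/2−(38/5)) + 16·(38/5−2) + (1/2)·(2−(-21/2))) = ½·(-5973/20 + 448/5 + 25/4) = -507/5, so the ratio is (-507/5)/(-169) = 3/5.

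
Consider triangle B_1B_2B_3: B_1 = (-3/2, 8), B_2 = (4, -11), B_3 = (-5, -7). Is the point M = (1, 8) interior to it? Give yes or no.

no

Barycentric coordinates of M: (159/149, 75/298, -95/298).
The three coordinates are positive, positive, negative; a point is interior exactly when all three are positive.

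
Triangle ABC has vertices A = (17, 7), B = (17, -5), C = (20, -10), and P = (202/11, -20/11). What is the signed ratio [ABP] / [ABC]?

[ABC] = ½·(17·(-5−(-10)) + 17·(-10−7) + 20·(7−(-5))) = ½·(85 − 289 + 240) = 18.
[ABP] = ½·(17·(-5−(-20/11)) + 17·(-20/11−7) + (202/11)·(7−(-5))) = ½·(-595/11 − 1649/11 + 2424/11) = 90/11, so the ratio is (90/11)/18 = 5/11.

5/11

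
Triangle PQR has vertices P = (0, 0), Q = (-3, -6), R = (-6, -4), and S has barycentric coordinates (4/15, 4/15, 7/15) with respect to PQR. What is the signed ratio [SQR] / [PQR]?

The signed ratio [SQR]/[PQR] equals the barycentric coordinate of S at vertex P, which is 4/15.

4/15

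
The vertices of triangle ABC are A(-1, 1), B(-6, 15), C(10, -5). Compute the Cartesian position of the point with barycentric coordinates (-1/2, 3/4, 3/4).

P = (-1/2)·A + (3/4)·B + (3/4)·C.
x-coordinate: (-1/2)·(-1) + (3/4)·(-6) + (3/4)·10 = 7/2.
y-coordinate: (-1/2)·1 + (3/4)·15 + (3/4)·(-5) = 7.

(7/2, 7)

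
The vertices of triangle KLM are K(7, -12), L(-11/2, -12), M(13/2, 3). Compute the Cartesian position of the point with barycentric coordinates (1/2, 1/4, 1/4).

N = (1/2)·K + (1/4)·L + (1/4)·M.
x-coordinate: (1/2)·7 + (1/4)·(-11/2) + (1/4)·(13/2) = 15/4.
y-coordinate: (1/2)·(-12) + (1/4)·(-12) + (1/4)·3 = -33/4.

(15/4, -33/4)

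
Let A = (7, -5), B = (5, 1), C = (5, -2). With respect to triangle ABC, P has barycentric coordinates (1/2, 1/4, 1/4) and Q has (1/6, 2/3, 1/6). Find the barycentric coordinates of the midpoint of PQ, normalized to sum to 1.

Since both coordinate triples sum to 1, the midpoint's barycentrics are the componentwise average.
(1/2+1/6)/2 = 1/3; similarly 11/24 and 5/24.

(1/3, 11/24, 5/24)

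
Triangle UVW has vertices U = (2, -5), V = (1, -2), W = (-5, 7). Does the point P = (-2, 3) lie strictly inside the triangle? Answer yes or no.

no

Barycentric coordinates of P: (-1/3, 8/9, 4/9).
The three coordinates are negative, positive, positive; a point is interior exactly when all three are positive.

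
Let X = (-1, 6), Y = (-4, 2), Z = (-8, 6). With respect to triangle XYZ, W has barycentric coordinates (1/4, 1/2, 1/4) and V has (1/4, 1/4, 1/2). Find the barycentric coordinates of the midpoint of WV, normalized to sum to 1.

(1/4, 3/8, 3/8)

Since both coordinate triples sum to 1, the midpoint's barycentrics are the componentwise average.
(1/4+1/4)/2 = 1/4; similarly 3/8 and 3/8.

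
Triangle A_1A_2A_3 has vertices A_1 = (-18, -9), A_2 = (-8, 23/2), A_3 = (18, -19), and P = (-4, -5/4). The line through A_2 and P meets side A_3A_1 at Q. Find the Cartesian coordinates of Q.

(0, -14)

Barycentric coordinates of P with respect to A_1A_2A_3: (1/4, 1/2, 1/4).
On side A_3A_1 the A_2-coordinate is zero; dropping P's A_2-weight 1/2 and renormalizing the remaining 1/4 : 1/4 gives weights 1/2, 1/2 on A_3, A_1.
Q = (1/2)·(18, -19) + (1/2)·(-18, -9) = (0, -14).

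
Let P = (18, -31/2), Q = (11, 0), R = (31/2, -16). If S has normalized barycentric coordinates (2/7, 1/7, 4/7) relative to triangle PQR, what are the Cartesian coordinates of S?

S = (2/7)·P + (1/7)·Q + (4/7)·R.
x-coordinate: (2/7)·18 + (1/7)·11 + (4/7)·(31/2) = 109/7.
y-coordinate: (2/7)·(-31/2) + (1/7)·0 + (4/7)·(-16) = -95/7.

(109/7, -95/7)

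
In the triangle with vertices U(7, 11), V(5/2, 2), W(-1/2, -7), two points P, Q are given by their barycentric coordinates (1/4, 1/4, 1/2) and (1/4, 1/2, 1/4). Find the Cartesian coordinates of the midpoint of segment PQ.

(5/2, 7/8)

Barycentric coordinates of the midpoint are the average: (1/4, 3/8, 3/8).
Converting: (1/4)·U + (3/8)·V + (3/8)·W = (5/2, 7/8).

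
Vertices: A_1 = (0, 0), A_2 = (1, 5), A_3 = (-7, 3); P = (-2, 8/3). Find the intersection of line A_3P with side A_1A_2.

Barycentric coordinates of P with respect to A_1A_2A_3: (1/3, 1/3, 1/3).
On side A_1A_2 the A_3-coordinate is zero; dropping P's A_3-weight 1/3 and renormalizing the remaining 1/3 : 1/3 gives weights 1/2, 1/2 on A_1, A_2.
Q = (1/2)·(0, 0) + (1/2)·(1, 5) = (1/2, 5/2).

(1/2, 5/2)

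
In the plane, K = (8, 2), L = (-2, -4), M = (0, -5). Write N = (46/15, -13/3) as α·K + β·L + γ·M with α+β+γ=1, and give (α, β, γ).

(1/5, -11/15, 23/15)

Signed area of the reference triangle: [KLM] = ½·(8·(-4−(-5)) + (-2)·(-5−2) + 0·(2−(-4))) = ½·(8 + 14 + 0) = 11.
[NLM] = ½·((46/15)·(-4−(-5)) + (-2)·(-5−(-13/3)) + 0·(-13/3−(-4))) = ½·(46/15 + 4/3 + 0) = 11/5, so the K-coordinate is (11/5)/11 = 1/5.
[KNM] = ½·(8·(-13/3−(-5)) + (46/15)·(-5−2) + 0·(2−(-13/3))) = ½·(16/3 − 322/15 + 0) = -121/15, so the L-coordinate is -11/15.
[KLN] = ½·(8·(-4−(-13/3)) + (-2)·(-13/3−2) + (46/15)·(2−(-4))) = ½·(8/3 + 38/3 + 92/5) = 253/15, so the M-coordinate is 23/15.
Check: 1/5 − 11/15 + 23/15 = 1.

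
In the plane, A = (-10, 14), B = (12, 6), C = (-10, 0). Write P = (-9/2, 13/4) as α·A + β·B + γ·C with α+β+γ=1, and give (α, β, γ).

(1/8, 1/4, 5/8)

Signed area of the reference triangle: [ABC] = ½·((-10)·(6−0) + 12·(0−14) + (-10)·(14−6)) = ½·(-60 − 168 − 80) = -154.
[PBC] = ½·((-9/2)·(6−0) + 12·(0−(13/4)) + (-10)·(13/4−6)) = ½·(-27 − 39 + 55/2) = -77/4, so the A-coordinate is (-77/4)/(-154) = 1/8.
[APC] = ½·((-10)·(13/4−0) + (-9/2)·(0−14) + (-10)·(14−(13/4))) = ½·(-65/2 + 63 − 215/2) = -77/2, so the B-coordinate is 1/4.
[ABP] = ½·((-10)·(6−(13/4)) + 12·(13/4−14) + (-9/2)·(14−6)) = ½·(-55/2 − 129 − 36) = -385/4, so the C-coordinate is 5/8.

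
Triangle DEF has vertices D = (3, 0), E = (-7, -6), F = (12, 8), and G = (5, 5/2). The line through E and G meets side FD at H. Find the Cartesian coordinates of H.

Barycentric coordinates of G with respect to DEF: (1/4, 1/4, 1/2).
On side FD the E-coordinate is zero; dropping G's E-weight 1/4 and renormalizing the remaining 1/2 : 1/4 gives weights 2/3, 1/3 on F, D.
H = (2/3)·(12, 8) + (1/3)·(3, 0) = (9, 16/3).

(9, 16/3)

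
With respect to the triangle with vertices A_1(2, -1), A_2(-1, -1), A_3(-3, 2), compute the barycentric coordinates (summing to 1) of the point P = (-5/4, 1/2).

Signed area of the reference triangle: [A_1A_2A_3] = ½·(2·(-1−2) + (-1)·(2−(-1)) + (-3)·(-1−(-1))) = ½·(-6 − 3 + 0) = -9/2.
[PA_2A_3] = ½·((-5/4)·(-1−2) + (-1)·(2−(1/2)) + (-3)·(1/2−(-1))) = ½·(15/4 − 3/2 − 9/2) = -9/8, so the A_1-coordinate is (-9/8)/(-9/2) = 1/4.
[A_1PA_3] = ½·(2·(1/2−2) + (-5/4)·(2−(-1)) + (-3)·(-1−(1/2))) = ½·(-3 − 15/4 + 9/2) = -9/8, so the A_2-coordinate is 1/4.
[A_1A_2P] = ½·(2·(-1−(1/2)) + (-1)·(1/2−(-1)) + (-5/4)·(-1−(-1))) = ½·(-3 − 3/2 + 0) = -9/4, so the A_3-coordinate is 1/2.
Check: 1/4 + 1/4 + 1/2 = 1.

(1/4, 1/4, 1/2)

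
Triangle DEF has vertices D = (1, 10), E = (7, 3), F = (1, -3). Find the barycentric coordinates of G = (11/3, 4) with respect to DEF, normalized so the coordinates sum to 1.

(1/3, 4/9, 2/9)

Signed area of the reference triangle: [DEF] = ½·(1·(3−(-3)) + 7·(-3−10) + 1·(10−3)) = ½·(6 − 91 + 7) = -39.
[GEF] = ½·((11/3)·(3−(-3)) + 7·(-3−4) + 1·(4−3)) = ½·(22 − 49 + 1) = -13, so the D-coordinate is (-13)/(-39) = 1/3.
[DGF] = ½·(1·(4−(-3)) + (11/3)·(-3−10) + 1·(10−4)) = ½·(7 − 143/3 + 6) = -52/3, so the E-coordinate is 4/9.
[DEG] = ½·(1·(3−4) + 7·(4−10) + (11/3)·(10−3)) = ½·(-1 − 42 + 77/3) = -26/3, so the F-coordinate is 2/9.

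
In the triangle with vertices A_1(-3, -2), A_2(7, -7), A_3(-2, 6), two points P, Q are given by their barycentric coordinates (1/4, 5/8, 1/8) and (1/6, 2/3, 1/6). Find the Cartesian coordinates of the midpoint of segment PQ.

(173/48, -65/16)

Barycentric coordinates of the midpoint are the average: (5/24, 31/48, 7/48).
Converting: (5/24)·A_1 + (31/48)·A_2 + (7/48)·A_3 = (173/48, -65/16).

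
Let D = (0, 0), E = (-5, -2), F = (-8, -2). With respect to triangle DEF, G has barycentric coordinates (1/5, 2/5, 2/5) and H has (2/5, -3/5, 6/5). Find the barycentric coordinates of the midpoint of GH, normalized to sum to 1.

(3/10, -1/10, 4/5)

Since both coordinate triples sum to 1, the midpoint's barycentrics are the componentwise average.
(1/5+2/5)/2 = 3/10; similarly -1/10 and 4/5.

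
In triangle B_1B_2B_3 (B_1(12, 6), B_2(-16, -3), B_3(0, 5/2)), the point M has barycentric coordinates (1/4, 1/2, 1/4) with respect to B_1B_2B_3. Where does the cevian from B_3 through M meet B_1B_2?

Line B_3M meets B_1B_2 where the B_3-coordinate vanishes; zeroing M's B_3-weight and renormalizing leaves B_1, B_2-weights 1/4 : 1/2 → (1/3, 2/3).
So N = (1/3)·B_1 + (2/3)·B_2 = (-20/3, 0).

(-20/3, 0)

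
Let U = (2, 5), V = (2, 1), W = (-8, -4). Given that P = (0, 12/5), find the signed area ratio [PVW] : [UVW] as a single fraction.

[UVW] = ½·(2·(1−(-4)) + 2·(-4−5) + (-8)·(5−1)) = ½·(10 − 18 − 32) = -20.
[PVW] = ½·(0·(1−(-4)) + 2·(-4−(12/5)) + (-8)·(12/5−1)) = ½·(0 − 64/5 − 56/5) = -12, so the ratio is (-12)/(-20) = 3/5.

3/5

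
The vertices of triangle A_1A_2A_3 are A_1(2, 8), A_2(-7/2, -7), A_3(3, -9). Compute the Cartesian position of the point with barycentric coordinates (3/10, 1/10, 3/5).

(41/20, -37/10)

P = (3/10)·A_1 + (1/10)·A_2 + (3/5)·A_3.
x-coordinate: (3/10)·2 + (1/10)·(-7/2) + (3/5)·3 = 41/20.
y-coordinate: (3/10)·8 + (1/10)·(-7) + (3/5)·(-9) = -37/10.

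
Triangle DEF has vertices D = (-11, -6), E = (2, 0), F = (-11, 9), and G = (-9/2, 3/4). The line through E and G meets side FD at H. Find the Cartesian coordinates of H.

Barycentric coordinates of G with respect to DEF: (1/4, 1/2, 1/4).
On side FD the E-coordinate is zero; dropping G's E-weight 1/2 and renormalizing the remaining 1/4 : 1/4 gives weights 1/2, 1/2 on F, D.
H = (1/2)·(-11, 9) + (1/2)·(-11, -6) = (-11, 3/2).

(-11, 3/2)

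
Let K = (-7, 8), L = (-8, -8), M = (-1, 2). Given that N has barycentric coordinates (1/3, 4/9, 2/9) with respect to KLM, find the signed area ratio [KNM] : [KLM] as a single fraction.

4/9

The signed ratio [KNM]/[KLM] equals the barycentric coordinate of N at vertex L, which is 4/9.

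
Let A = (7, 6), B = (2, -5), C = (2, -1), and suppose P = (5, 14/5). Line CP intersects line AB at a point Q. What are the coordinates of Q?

Barycentric coordinates of P with respect to ABC: (3/5, 1/10, 3/10).
On side AB the C-coordinate is zero; dropping P's C-weight 3/10 and renormalizing the remaining 3/5 : 1/10 gives weights 6/7, 1/7 on A, B.
Q = (6/7)·(7, 6) + (1/7)·(2, -5) = (44/7, 31/7).

(44/7, 31/7)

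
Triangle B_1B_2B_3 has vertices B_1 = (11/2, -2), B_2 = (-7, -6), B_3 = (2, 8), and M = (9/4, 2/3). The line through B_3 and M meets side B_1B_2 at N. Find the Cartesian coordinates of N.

(19/8, -3)

Barycentric coordinates of M with respect to B_1B_2B_3: (1/2, 1/6, 1/3).
On side B_1B_2 the B_3-coordinate is zero; dropping M's B_3-weight 1/3 and renormalizing the remaining 1/2 : 1/6 gives weights 3/4, 1/4 on B_1, B_2.
N = (3/4)·(11/2, -2) + (1/4)·(-7, -6) = (19/8, -3).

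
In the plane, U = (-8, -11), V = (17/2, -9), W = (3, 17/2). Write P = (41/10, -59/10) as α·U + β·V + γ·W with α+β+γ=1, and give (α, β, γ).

Signed area of the reference triangle: [UVW] = ½·((-8)·(-9−(17/2)) + (17/2)·(17/2−(-11)) + 3·(-11−(-9))) = ½·(140 + 663/4 − 6) = 1199/8.
[PVW] = ½·((41/10)·(-9−(17/2)) + (17/2)·(17/2−(-59/10)) + 3·(-59/10−(-9))) = ½·(-287/4 + 612/5 + 93/10) = 1199/40, so the U-coordinate is (1199/40)/(1199/8) = 1/5.
[UPW] = ½·((-8)·(-59/10−(17/2)) + (41/10)·(17/2−(-11)) + 3·(-11−(-59/10))) = ½·(576/5 + 1599/20 − 153/10) = 3597/40, so the V-coordinate is 3/5.
[UVP] = ½·((-8)·(-9−(-59/10)) + (17/2)·(-59/10−(-11)) + (41/10)·(-11−(-9))) = ½·(124/5 + 867/20 − 41/5) = 1199/40, so the W-coordinate is 1/5.
Check: 1/5 + 3/5 + 1/5 = 1.

(1/5, 3/5, 1/5)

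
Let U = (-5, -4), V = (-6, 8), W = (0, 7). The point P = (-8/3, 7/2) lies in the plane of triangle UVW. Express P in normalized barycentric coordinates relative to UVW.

(1/3, 1/6, 1/2)

Signed area of the reference triangle: [UVW] = ½·((-5)·(8−7) + (-6)·(7−(-4)) + 0·(-4−8)) = ½·(-5 − 66 + 0) = -71/2.
[PVW] = ½·((-8/3)·(8−7) + (-6)·(7−(7/2)) + 0·(7/2−8)) = ½·(-8/3 − 21 + 0) = -71/6, so the U-coordinate is (-71/6)/(-71/2) = 1/3.
[UPW] = ½·((-5)·(7/2−7) + (-8/3)·(7−(-4)) + 0·(-4−(7/2))) = ½·(35/2 − 88/3 + 0) = -71/12, so the V-coordinate is 1/6.
[UVP] = ½·((-5)·(8−(7/2)) + (-6)·(7/2−(-4)) + (-8/3)·(-4−8)) = ½·(-45/2 − 45 + 32) = -71/4, so the W-coordinate is 1/2.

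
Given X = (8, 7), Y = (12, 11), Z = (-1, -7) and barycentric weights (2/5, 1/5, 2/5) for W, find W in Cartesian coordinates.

W = (2/5)·X + (1/5)·Y + (2/5)·Z.
x-coordinate: (2/5)·8 + (1/5)·12 + (2/5)·(-1) = 26/5.
y-coordinate: (2/5)·7 + (1/5)·11 + (2/5)·(-7) = 11/5.

(26/5, 11/5)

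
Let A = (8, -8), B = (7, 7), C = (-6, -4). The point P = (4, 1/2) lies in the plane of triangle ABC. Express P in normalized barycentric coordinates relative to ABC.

Signed area of the reference triangle: [ABC] = ½·(8·(7−(-4)) + 7·(-4−(-8)) + (-6)·(-8−7)) = ½·(88 + 28 + 90) = 103.
[PBC] = ½·(4·(7−(-4)) + 7·(-4−(1/2)) + (-6)·(1/2−7)) = ½·(44 − 63/2 + 39) = 103/4, so the A-coordinate is (103/4)/103 = 1/4.
[APC] = ½·(8·(1/2−(-4)) + 4·(-4−(-8)) + (-6)·(-8−(1/2))) = ½·(36 + 16 + 51) = 103/2, so the B-coordinate is 1/2.
[ABP] = ½·(8·(7−(1/2)) + 7·(1/2−(-8)) + 4·(-8−7)) = ½·(52 + 119/2 − 60) = 103/4, so the C-coordinate is 1/4.
Check: 1/4 + 1/2 + 1/4 = 1.

(1/4, 1/2, 1/4)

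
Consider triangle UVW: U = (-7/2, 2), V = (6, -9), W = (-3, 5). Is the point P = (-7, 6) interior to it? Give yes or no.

Barycentric coordinates of P: (47/34, -25/68, -1/68).
The three coordinates are positive, negative, negative; a point is interior exactly when all three are positive.

no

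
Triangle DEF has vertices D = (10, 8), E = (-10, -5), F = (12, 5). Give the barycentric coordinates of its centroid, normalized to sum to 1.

The centroid is the average of the vertices, so each weight is 1/3.

(1/3, 1/3, 1/3)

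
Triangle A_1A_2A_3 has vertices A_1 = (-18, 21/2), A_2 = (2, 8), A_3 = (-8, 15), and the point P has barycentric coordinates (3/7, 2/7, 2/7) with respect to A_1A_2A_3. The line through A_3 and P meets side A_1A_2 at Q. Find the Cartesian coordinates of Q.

(-10, 19/2)

Line A_3P meets A_1A_2 where the A_3-coordinate vanishes; zeroing P's A_3-weight and renormalizing leaves A_1, A_2-weights 3/7 : 2/7 → (3/5, 2/5).
So Q = (3/5)·A_1 + (2/5)·A_2 = (-10, 19/2).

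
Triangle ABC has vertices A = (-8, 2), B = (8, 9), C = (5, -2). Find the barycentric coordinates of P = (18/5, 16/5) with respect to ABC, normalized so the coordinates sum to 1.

Signed area of the reference triangle: [ABC] = ½·((-8)·(9−(-2)) + 8·(-2−2) + 5·(2−9)) = ½·(-88 − 32 − 35) = -155/2.
[PBC] = ½·((18/5)·(9−(-2)) + 8·(-2−(16/5)) + 5·(16/5−9)) = ½·(198/5 − 208/5 − 29) = -31/2, so the A-coordinate is (-31/2)/(-155/2) = 1/5.
[APC] = ½·((-8)·(16/5−(-2)) + (18/5)·(-2−2) + 5·(2−(16/5))) = ½·(-208/5 − 72/5 − 6) = -31, so the B-coordinate is 2/5.
[ABP] = ½·((-8)·(9−(16/5)) + 8·(16/5−2) + (18/5)·(2−9)) = ½·(-232/5 + 48/5 − 126/5) = -31, so the C-coordinate is 2/5.
Check: 1/5 + 2/5 + 2/5 = 1.

(1/5, 2/5, 2/5)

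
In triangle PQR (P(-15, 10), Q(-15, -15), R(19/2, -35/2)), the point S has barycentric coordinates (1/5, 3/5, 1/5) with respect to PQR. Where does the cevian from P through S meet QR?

(-71/8, -125/8)

Line PS meets QR where the P-coordinate vanishes; zeroing S's P-weight and renormalizing leaves Q, R-weights 3/5 : 1/5 → (3/4, 1/4).
So T = (3/4)·Q + (1/4)·R = (-71/8, -125/8).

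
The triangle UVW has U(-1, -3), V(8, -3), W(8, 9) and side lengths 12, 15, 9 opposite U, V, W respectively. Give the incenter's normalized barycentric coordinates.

(1/3, 5/12, 1/4)

The incenter has barycentric coordinates proportional to the opposite side lengths: (12 : 15 : 9).
Normalizing by 12+15+9 = 36 gives (1/3, 5/12, 1/4).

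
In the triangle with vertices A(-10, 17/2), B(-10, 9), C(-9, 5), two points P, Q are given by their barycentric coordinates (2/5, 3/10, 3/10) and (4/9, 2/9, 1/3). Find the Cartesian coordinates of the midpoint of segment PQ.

Barycentric coordinates of the midpoint are the average: (19/45, 47/180, 19/60).
Converting: (19/45)·A + (47/180)·B + (19/60)·C = (-581/60, 677/90).

(-581/60, 677/90)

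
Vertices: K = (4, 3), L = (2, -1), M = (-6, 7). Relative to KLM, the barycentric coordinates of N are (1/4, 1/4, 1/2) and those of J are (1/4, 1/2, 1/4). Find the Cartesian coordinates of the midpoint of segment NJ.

(-1/2, 3)

Barycentric coordinates of the midpoint are the average: (1/4, 3/8, 3/8).
Converting: (1/4)·K + (3/8)·L + (3/8)·M = (-1/2, 3).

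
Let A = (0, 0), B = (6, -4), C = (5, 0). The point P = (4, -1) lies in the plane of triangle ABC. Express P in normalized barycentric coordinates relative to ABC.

(1/4, 1/4, 1/2)

Signed area of the reference triangle: [ABC] = ½·(0·(-4−0) + 6·(0−0) + 5·(0−(-4))) = ½·(0 + 0 + 20) = 10.
[PBC] = ½·(4·(-4−0) + 6·(0−(-1)) + 5·(-1−(-4))) = ½·(-16 + 6 + 15) = 5/2, so the A-coordinate is (5/2)/10 = 1/4.
[APC] = ½·(0·(-1−0) + 4·(0−0) + 5·(0−(-1))) = ½·(0 + 0 + 5) = 5/2, so the B-coordinate is 1/4.
[ABP] = ½·(0·(-4−(-1)) + 6·(-1−0) + 4·(0−(-4))) = ½·(0 − 6 + 16) = 5, so the C-coordinate is 1/2.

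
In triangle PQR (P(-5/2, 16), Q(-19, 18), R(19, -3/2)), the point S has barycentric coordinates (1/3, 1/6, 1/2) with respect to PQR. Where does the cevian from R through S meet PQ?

Line RS meets PQ where the R-coordinate vanishes; zeroing S's R-weight and renormalizing leaves P, Q-weights 1/3 : 1/6 → (2/3, 1/3).
So T = (2/3)·P + (1/3)·Q = (-8, 50/3).

(-8, 50/3)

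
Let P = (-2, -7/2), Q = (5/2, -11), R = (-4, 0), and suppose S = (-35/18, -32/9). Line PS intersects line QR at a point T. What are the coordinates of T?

Barycentric coordinates of S with respect to PQR: (2/3, 1/9, 2/9).
On side QR the P-coordinate is zero; dropping S's P-weight 2/3 and renormalizing the remaining 1/9 : 2/9 gives weights 1/3, 2/3 on Q, R.
T = (1/3)·(5/2, -11) + (2/3)·(-4, 0) = (-11/6, -11/3).

(-11/6, -11/3)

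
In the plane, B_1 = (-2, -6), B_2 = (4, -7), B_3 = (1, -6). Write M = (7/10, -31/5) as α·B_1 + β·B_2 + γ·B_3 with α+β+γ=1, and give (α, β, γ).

(3/10, 1/5, 1/2)

Signed area of the reference triangle: [B_1B_2B_3] = ½·((-2)·(-7−(-6)) + 4·(-6−(-6)) + 1·(-6−(-7))) = ½·(2 + 0 + 1) = 3/2.
[MB_2B_3] = ½·((7/10)·(-7−(-6)) + 4·(-6−(-31/5)) + 1·(-31/5−(-7))) = ½·(-7/10 + 4/5 + 4/5) = 9/20, so the B_1-coordinate is (9/20)/(3/2) = 3/10.
[B_1MB_3] = ½·((-2)·(-31/5−(-6)) + (7/10)·(-6−(-6)) + 1·(-6−(-31/5))) = ½·(2/5 + 0 + 1/5) = 3/10, so the B_2-coordinate is 1/5.
[B_1B_2M] = ½·((-2)·(-7−(-31/5)) + 4·(-31/5−(-6)) + (7/10)·(-6−(-7))) = ½·(8/5 − 4/5 + 7/10) = 3/4, so the B_3-coordinate is 1/2.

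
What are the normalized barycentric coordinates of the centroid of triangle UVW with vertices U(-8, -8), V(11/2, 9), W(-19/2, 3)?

(1/3, 1/3, 1/3)

The centroid is the average of the vertices, so each weight is 1/3.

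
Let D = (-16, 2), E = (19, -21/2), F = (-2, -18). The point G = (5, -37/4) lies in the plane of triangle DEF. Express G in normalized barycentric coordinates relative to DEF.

(1/4, 1/2, 1/4)

Signed area of the reference triangle: [DEF] = ½·((-16)·(-21/2−(-18)) + 19·(-18−2) + (-2)·(2−(-21/2))) = ½·(-120 − 380 − 25) = -525/2.
[GEF] = ½·(5·(-21/2−(-18)) + 19·(-18−(-37/4)) + (-2)·(-37/4−(-21/2))) = ½·(75/2 − 665/4 − 5/2) = -525/8, so the D-coordinate is (-525/8)/(-525/2) = 1/4.
[DGF] = ½·((-16)·(-37/4−(-18)) + 5·(-18−2) + (-2)·(2−(-37/4))) = ½·(-140 − 100 − 45/2) = -525/4, so the E-coordinate is 1/2.
[DEG] = ½·((-16)·(-21/2−(-37/4)) + 19·(-37/4−2) + 5·(2−(-21/2))) = ½·(20 − 855/4 + 125/2) = -525/8, so the F-coordinate is 1/4.
Check: 1/4 + 1/2 + 1/4 = 1.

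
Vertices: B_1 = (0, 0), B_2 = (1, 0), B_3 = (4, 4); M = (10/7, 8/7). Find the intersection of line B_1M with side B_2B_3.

(5/2, 2)

Barycentric coordinates of M with respect to B_1B_2B_3: (3/7, 2/7, 2/7).
On side B_2B_3 the B_1-coordinate is zero; dropping M's B_1-weight 3/7 and renormalizing the remaining 2/7 : 2/7 gives weights 1/2, 1/2 on B_2, B_3.
N = (1/2)·(1, 0) + (1/2)·(4, 4) = (5/2, 2).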